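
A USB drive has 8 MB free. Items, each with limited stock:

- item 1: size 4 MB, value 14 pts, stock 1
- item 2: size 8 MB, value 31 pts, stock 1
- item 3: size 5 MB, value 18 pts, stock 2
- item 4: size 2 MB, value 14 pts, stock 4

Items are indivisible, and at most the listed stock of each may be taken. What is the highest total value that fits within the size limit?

56 pts

Best selections within size 8 and stock limits:
- 4×item 4: size 8, value 56
- 3×item 4: size 6, value 42
- 1×item 1 + 2×item 4: size 8, value 42
- 1×item 3 + 1×item 4: size 7, value 32
Best: 56 pts.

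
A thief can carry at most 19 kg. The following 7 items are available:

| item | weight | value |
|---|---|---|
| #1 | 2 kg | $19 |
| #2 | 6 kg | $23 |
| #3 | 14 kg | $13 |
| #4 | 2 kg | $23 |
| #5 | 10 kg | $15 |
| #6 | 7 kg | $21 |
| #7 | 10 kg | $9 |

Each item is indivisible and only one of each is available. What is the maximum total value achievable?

Check high-value combinations within 19 kg:
- #1+#2+#4+#6: weight 2+6+2+7=17, value 19+23+23+21=86
- #2+#4+#6: weight 6+2+7=15, value 23+23+21=67
- #1+#2+#4: weight 2+6+2=10, value 19+23+23=65
Best: $86.

$86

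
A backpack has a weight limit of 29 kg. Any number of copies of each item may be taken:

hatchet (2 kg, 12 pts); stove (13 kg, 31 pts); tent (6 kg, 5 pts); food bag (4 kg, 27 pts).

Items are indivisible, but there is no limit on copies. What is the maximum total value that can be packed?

189 pts

Best value-per-unit is food bag at 27/4, and filling with it alone uses weight 7×4=28. No mix of the others beats 7×27 = 189.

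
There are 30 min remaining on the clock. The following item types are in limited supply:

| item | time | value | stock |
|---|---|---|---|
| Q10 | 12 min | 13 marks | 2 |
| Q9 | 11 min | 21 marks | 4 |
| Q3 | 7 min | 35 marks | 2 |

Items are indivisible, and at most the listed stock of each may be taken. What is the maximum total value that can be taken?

Best selections within time 30 and stock limits:
- 1×Q9 + 2×Q3: time 25, value 91
- 1×Q10 + 2×Q3: time 26, value 83
- 2×Q9 + 1×Q3: time 29, value 77
- 2×Q3: time 14, value 70
Best: 91 marks.

91 marks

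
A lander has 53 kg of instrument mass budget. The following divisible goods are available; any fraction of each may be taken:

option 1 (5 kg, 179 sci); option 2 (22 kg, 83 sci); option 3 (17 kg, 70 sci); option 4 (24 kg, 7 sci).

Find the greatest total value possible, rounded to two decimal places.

Take in order of value per unit:
- option 1 (179/5 per unit): all 5 → value 179, running total 179.00
- option 3 (70/17 per unit): all 17 → value 70, running total 249.00
- option 2 (83/22 per unit): all 22 → value 83, running total 332.00
- option 4 (7/24 per unit): 9 of 24 → value 9×7/24 = 2.6250, running total 334.63
Total 334.63.

334.63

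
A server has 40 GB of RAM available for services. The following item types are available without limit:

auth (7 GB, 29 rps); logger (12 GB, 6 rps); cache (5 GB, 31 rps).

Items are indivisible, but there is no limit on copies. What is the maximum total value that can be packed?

248 rps

Best value-per-unit is cache at 31/5, and filling with it alone uses memory 8×5=40. No mix of the others beats 8×31 = 248.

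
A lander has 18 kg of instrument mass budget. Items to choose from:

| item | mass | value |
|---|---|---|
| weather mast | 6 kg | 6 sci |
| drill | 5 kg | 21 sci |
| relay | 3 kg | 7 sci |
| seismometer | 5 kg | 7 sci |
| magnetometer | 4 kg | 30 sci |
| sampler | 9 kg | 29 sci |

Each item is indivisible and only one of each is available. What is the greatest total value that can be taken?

This is a 0/1 knapsack; check combinations near the capacity.
- drill+magnetometer+sampler: mass 5+4+9=18, value 21+30+29=80
- relay+magnetometer+sampler: mass 3+4+9=16, value 7+30+29=66
- seismometer+magnetometer+sampler: mass 5+4+9=18, value 7+30+29=66
- drill+relay+seismometer+magnetometer: mass 5+3+5+4=17, value 21+7+7+30=65
- weather mast+drill+relay+magnetometer: mass 6+5+3+4=18, value 6+21+7+30=64
Best: 80 sci.

80 sci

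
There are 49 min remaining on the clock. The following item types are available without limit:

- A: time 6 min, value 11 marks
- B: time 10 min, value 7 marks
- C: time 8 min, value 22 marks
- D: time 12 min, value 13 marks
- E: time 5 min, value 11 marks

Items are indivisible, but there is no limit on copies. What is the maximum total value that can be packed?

Best value-per-unit is C at 22/8, and filling with it alone uses time 6×8=48. No mix of the others beats 6×22 = 132.

132 marks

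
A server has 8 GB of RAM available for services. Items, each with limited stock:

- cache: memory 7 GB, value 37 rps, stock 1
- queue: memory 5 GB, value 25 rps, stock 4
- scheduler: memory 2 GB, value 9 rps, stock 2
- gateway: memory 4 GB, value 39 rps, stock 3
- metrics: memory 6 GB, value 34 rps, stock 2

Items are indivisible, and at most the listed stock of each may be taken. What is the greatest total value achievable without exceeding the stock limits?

78 rps

Best selections within memory 8 and stock limits:
- 2×gateway: memory 8, value 78
- 2×scheduler + 1×gateway: memory 8, value 57
- 1×scheduler + 1×gateway: memory 6, value 48
- 1×scheduler + 1×metrics: memory 8, value 43
Best: 78 rps.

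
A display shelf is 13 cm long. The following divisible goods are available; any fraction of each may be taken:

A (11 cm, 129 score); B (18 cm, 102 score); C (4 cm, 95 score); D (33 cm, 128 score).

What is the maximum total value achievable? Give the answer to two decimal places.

Take in order of value per unit:
- C (95/4 per unit): all 4 → value 95, running total 95.00
- A (129/11 per unit): 9 of 11 → value 9×129/11 = 105.5455, running total 200.55
Total 200.55.

200.55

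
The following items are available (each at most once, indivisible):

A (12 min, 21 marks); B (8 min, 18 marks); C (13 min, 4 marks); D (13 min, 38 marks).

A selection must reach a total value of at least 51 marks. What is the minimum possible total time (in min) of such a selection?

Subsets with value ≥ 51, sorted by total time:
- B+D: time 21, value 56
- A+D: time 25, value 59
- A+B+D: time 33, value 77
- B+C+D: time 34, value 60
Minimum time: 21 min.

21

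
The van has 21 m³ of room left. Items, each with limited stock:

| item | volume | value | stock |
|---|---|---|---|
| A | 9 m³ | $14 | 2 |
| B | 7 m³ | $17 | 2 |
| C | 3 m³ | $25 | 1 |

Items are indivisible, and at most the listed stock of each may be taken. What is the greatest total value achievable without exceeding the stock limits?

$59

Best selections within volume 21 and stock limits:
- 2×B + 1×C: volume 17, value 59
- 1×A + 1×B + 1×C: volume 19, value 56
- 2×A + 1×C: volume 21, value 53
Best: $59.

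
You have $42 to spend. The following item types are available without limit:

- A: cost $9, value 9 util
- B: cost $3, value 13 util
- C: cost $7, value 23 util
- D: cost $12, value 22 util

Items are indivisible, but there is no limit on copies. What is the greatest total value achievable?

Best value-per-unit is B at 13/3, and filling with it alone uses cost 14×3=42. No mix of the others beats 14×13 = 182.

182 util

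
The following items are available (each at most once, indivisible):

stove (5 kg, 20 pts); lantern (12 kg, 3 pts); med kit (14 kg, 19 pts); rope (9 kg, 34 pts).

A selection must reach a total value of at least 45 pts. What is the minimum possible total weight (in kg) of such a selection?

Subsets with value ≥ 45, sorted by total weight:
- stove+rope: weight 14, value 54
- med kit+rope: weight 23, value 53
- stove+lantern+rope: weight 26, value 57
Minimum weight: 14 kg.

14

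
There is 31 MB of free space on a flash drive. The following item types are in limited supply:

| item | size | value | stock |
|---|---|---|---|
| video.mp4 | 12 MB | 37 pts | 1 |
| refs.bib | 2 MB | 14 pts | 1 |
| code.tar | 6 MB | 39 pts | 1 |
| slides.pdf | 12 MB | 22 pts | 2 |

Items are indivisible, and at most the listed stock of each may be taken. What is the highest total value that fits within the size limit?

Top feasible selections:
- 1×video.mp4 + 1×code.tar + 1×slides.pdf: size 30, value 98
- 1×video.mp4 + 1×refs.bib + 1×code.tar: size 20, value 90
- 1×code.tar + 2×slides.pdf: size 30, value 83
- 1×video.mp4 + 1×code.tar: size 18, value 76
Best: 98 pts.

98 pts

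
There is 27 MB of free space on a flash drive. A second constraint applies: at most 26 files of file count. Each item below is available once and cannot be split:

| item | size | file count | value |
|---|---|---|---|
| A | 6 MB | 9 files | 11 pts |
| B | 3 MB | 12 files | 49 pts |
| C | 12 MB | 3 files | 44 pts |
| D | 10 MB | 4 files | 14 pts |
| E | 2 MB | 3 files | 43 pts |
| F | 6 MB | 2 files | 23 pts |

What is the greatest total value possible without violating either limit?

159 pts

Feasible sets respecting both limits:
- B+C+E+F: size 23, file count 20, value 159
- B+C+D+E: size 27, file count 22, value 150
- B+C+E: size 17, file count 18, value 136
- B+D+E+F: size 21, file count 21, value 129
Best: 159 pts.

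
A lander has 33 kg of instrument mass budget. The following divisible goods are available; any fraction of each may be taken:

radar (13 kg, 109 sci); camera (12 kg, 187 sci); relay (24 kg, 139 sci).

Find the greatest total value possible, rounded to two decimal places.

Take in order of value per unit:
- camera (187/12 per unit): all 12 → value 187, running total 187.00
- radar (109/13 per unit): all 13 → value 109, running total 296.00
- relay (139/24 per unit): 8 of 24 → value 8×139/24 = 46.3333, running total 342.33
Total 342.33.

342.33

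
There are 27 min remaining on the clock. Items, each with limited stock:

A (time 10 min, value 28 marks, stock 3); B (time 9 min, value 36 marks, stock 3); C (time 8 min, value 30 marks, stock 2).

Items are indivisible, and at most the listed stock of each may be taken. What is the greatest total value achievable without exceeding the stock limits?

108 marks

Best selections within time 27 and stock limits:
- 3×B: time 27, value 108
- 2×B + 1×C: time 26, value 102
Best: 108 marks.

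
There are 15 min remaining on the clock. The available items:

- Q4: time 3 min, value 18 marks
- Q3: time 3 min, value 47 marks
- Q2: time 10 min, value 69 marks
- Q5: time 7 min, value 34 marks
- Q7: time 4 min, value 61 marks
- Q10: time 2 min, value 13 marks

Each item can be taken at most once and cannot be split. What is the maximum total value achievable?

This is a 0/1 knapsack; check combinations near the capacity.
- Q3+Q5+Q7: time 3+7+4=14, value 47+34+61=142
- Q4+Q3+Q7+Q10: time 3+3+4+2=12, value 18+47+61+13=139
- Q2+Q7: time 10+4=14, value 69+61=130
Best: 142 marks.

142 marks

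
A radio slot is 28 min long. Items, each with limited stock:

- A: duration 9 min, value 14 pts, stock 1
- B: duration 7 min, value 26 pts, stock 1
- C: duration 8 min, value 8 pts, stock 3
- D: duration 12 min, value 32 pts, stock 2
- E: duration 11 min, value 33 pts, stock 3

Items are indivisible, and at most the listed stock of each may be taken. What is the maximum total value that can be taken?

73 pts

Top feasible selections:
- 1×A + 1×B + 1×E: duration 27, value 73
- 1×A + 1×B + 1×D: duration 28, value 72
Best: 73 pts.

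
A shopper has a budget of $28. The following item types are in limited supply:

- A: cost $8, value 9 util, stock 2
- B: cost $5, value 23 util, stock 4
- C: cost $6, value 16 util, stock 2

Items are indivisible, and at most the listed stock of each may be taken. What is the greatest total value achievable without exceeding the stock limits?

108 util

Top feasible selections:
- 4×B + 1×C: cost 26, value 108
- 3×B + 2×C: cost 27, value 101
- 1×A + 4×B: cost 28, value 101
Best: 108 util.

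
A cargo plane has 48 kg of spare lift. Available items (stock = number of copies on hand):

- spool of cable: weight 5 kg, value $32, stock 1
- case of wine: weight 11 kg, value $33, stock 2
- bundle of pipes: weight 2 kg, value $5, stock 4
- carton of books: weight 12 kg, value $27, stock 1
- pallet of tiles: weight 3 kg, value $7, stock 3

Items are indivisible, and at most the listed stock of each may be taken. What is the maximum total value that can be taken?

$147

Best selections within weight 48 and stock limits:
- 1×spool of cable + 2×case of wine + 3×bundle of pipes + 1×carton of books + 1×pallet of tiles: weight 48, value 147
- 1×spool of cable + 2×case of wine + 1×carton of books + 3×pallet of tiles: weight 48, value 146
- 1×spool of cable + 2×case of wine + 4×bundle of pipes + 1×carton of books: weight 47, value 145
Best: $147.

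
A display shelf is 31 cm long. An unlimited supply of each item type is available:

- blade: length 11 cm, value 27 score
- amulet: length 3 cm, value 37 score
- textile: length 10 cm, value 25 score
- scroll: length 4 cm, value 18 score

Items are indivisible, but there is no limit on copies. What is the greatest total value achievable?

Best value-per-unit is amulet at 37/3, and filling with it alone uses length 10×3=30. No mix of the others beats 10×37 = 370.

370 score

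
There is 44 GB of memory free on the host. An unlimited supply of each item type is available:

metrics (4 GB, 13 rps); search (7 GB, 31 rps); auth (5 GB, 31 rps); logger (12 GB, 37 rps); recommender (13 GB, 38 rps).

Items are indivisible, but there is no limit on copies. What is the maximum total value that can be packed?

Best value-per-unit is auth at 31/5; filling with it alone gives 8×31 = 248.
Optimal mix: 1×metrics + 8×auth → memory 44, value 261.

261 rps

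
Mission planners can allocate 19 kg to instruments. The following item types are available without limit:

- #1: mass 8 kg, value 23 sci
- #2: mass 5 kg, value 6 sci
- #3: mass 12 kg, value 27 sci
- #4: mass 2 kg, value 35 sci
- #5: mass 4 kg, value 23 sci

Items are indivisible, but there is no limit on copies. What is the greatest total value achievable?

315 sci

Best value-per-unit is #4 at 35/2, and filling with it alone uses mass 9×2=18. No mix of the others beats 9×35 = 315.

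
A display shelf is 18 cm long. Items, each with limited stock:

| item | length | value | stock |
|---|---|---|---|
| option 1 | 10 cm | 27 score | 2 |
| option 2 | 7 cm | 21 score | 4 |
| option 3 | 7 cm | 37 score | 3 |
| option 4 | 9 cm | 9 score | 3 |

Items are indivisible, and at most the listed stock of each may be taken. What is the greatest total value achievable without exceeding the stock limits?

74 score

Top feasible selections:
- 2×option 3: length 14, value 74
- 1×option 1 + 1×option 3: length 17, value 64
Best: 74 score.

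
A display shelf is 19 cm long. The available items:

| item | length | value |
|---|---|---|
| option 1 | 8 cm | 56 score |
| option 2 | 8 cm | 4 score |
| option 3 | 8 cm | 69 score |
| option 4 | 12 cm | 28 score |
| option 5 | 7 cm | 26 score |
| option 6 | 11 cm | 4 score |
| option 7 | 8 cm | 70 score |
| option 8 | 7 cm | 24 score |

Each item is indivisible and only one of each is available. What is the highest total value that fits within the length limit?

139 score

Check high-value combinations within 19 cm:
- option 3+option 7: length 8+8=16, value 69+70=139
- option 1+option 7: length 8+8=16, value 56+70=126
- option 1+option 3: length 8+8=16, value 56+69=125
Best: 139 score.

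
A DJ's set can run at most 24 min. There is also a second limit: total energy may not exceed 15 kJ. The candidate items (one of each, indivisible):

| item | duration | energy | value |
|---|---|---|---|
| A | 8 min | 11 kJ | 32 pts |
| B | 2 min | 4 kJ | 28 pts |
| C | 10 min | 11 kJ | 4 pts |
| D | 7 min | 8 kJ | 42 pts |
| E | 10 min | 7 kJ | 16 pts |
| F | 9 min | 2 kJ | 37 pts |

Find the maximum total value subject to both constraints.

Feasible sets respecting both limits:
- B+D+F: duration 18, energy 14, value 107
- B+E+F: duration 21, energy 13, value 81
- D+F: duration 16, energy 10, value 79
- B+D: duration 9, energy 12, value 70
Best: 107 pts.

107 pts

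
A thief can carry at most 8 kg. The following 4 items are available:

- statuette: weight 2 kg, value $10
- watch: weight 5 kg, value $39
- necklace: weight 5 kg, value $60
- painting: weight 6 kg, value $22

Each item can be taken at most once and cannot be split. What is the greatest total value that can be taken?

$70

Check high-value combinations within 8 kg:
- statuette+necklace: weight 2+5=7, value 10+60=70
- necklace: weight 5, value 60
- statuette+watch: weight 2+5=7, value 10+39=49
Best: $70.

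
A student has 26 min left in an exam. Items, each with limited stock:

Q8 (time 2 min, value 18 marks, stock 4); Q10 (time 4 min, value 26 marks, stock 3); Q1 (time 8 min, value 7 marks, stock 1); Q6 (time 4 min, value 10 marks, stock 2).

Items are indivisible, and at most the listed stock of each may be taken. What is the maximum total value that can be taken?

160 marks

Best selections within time 26 and stock limits:
- 4×Q8 + 3×Q10 + 1×Q6: time 24, value 160
- 3×Q8 + 3×Q10 + 2×Q6: time 26, value 152
- 4×Q8 + 3×Q10: time 20, value 150
- 4×Q8 + 2×Q10 + 2×Q6: time 24, value 144
Best: 160 marks.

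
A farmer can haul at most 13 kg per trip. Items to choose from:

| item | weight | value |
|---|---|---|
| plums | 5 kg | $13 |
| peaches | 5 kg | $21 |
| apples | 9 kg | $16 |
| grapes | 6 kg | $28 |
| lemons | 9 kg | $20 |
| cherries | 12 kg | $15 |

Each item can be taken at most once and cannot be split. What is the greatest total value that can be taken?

Check high-value combinations within 13 kg:
- peaches+grapes: weight 5+6=11, value 21+28=49
- plums+grapes: weight 5+6=11, value 13+28=41
- plums+peaches: weight 5+5=10, value 13+21=34
- grapes: weight 6, value 28
- peaches: weight 5, value 21
Best: $49.

$49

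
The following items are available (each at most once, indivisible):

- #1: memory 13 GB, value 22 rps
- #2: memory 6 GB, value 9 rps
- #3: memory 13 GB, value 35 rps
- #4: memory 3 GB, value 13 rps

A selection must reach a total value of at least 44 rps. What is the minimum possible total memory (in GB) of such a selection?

Subsets with value ≥ 44, sorted by total memory:
- #3+#4: memory 16, value 48
- #2+#3: memory 19, value 44
- #2+#3+#4: memory 22, value 57
Minimum memory: 16 GB.

16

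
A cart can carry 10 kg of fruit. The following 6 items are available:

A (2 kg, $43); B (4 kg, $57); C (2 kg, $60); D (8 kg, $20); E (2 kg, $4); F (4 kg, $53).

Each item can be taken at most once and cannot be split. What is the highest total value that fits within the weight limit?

Check high-value combinations within 10 kg:
- B+C+F: weight 4+2+4=10, value 57+60+53=170
- A+B+C+E: weight 2+4+2+2=10, value 43+57+60+4=164
- A+B+C: weight 2+4+2=8, value 43+57+60=160
Best: $170.

$170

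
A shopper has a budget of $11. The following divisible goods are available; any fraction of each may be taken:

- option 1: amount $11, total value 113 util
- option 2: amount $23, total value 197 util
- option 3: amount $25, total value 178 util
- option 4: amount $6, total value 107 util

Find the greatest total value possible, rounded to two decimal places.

158.36

Take in order of value per unit:
- option 4 (107/6 per unit): all 6 → value 107, running total 107.00
- option 1 (113/11 per unit): 5 of 11 → value 5×113/11 = 51.3636, running total 158.36
Total 158.36.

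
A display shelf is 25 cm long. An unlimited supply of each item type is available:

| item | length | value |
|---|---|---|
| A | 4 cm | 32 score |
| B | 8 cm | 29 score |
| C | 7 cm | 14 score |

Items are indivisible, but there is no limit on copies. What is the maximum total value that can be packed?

Best value-per-unit is A at 32/4, and filling with it alone uses length 6×4=24. No mix of the others beats 6×32 = 192.

192 score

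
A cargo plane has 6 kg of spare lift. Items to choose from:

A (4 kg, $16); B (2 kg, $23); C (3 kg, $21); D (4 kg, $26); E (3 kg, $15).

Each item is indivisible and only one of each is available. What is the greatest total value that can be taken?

Check high-value combinations within 6 kg:
- B+D: weight 2+4=6, value 23+26=49
- B+C: weight 2+3=5, value 23+21=44
- A+B: weight 4+2=6, value 16+23=39
Best: $49.

$49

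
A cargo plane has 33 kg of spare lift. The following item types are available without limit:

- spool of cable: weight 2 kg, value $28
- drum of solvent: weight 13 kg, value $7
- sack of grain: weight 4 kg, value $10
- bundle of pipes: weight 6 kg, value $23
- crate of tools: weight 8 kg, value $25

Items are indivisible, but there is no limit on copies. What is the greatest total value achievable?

$448

Best value-per-unit is spool of cable at 28/2, and filling with it alone uses weight 16×2=32. No mix of the others beats 16×28 = 448.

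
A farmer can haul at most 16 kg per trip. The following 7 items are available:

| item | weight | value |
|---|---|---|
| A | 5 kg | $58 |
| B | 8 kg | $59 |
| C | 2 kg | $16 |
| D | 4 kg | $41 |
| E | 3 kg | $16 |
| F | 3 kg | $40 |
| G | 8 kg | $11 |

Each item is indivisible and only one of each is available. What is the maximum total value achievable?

$157

This is a 0/1 knapsack; check combinations near the capacity.
- A+B+F: weight 5+8+3=16, value 58+59+40=157
- A+C+D+F: weight 5+2+4+3=14, value 58+16+41+40=155
- A+D+E+F: weight 5+4+3+3=15, value 58+41+16+40=155
Best: $157.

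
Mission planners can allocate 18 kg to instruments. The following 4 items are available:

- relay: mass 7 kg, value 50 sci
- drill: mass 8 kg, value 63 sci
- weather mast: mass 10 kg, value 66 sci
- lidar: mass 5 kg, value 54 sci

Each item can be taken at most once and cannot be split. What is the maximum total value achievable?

129 sci

This is a 0/1 knapsack; check combinations near the capacity.
- drill+weather mast: mass 8+10=18, value 63+66=129
- weather mast+lidar: mass 10+5=15, value 66+54=120
- drill+lidar: mass 8+5=13, value 63+54=117
- relay+weather mast: mass 7+10=17, value 50+66=116
- relay+drill: mass 7+8=15, value 50+63=113
Best: 129 sci.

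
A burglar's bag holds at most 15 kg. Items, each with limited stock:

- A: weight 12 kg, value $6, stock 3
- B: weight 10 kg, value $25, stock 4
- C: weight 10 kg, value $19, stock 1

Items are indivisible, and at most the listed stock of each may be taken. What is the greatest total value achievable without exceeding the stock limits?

$25

Top feasible selections:
- 1×B: weight 10, value 25
- 1×C: weight 10, value 19
Best: $25.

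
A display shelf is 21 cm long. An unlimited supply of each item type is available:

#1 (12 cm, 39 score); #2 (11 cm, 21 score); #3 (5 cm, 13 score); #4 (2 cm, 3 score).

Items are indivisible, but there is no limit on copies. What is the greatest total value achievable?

Best value-per-unit is #1 at 39/12; filling with it alone gives 1×39 = 39.
Optimal mix: 1×#1 + 1×#3 + 2×#4 → length 21, value 58.

58 score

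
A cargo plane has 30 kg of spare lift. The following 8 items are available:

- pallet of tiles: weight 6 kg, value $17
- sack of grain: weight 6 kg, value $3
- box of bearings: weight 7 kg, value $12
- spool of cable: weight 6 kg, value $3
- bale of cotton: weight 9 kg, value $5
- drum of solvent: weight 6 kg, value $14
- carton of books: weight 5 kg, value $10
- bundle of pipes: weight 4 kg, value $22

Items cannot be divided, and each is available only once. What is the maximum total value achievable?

Check high-value combinations within 30 kg:
- pallet of tiles+box of bearings+drum of solvent+carton of books+bundle of pipes: weight 6+7+6+5+4=28, value 17+12+14+10+22=75
- pallet of tiles+sack of grain+box of bearings+drum of solvent+bundle of pipes: weight 6+6+7+6+4=29, value 17+3+12+14+22=68
- pallet of tiles+box of bearings+spool of cable+drum of solvent+bundle of pipes: weight 6+7+6+6+4=29, value 17+12+3+14+22=68
- pallet of tiles+bale of cotton+drum of solvent+carton of books+bundle of pipes: weight 6+9+6+5+4=30, value 17+5+14+10+22=68
Best: $75.

$75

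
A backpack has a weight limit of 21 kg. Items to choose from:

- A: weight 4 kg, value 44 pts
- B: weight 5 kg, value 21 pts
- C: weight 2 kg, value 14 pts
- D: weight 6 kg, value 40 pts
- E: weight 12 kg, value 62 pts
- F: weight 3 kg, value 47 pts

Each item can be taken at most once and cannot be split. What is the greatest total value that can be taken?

This is a 0/1 knapsack; check combinations near the capacity.
- A+C+E+F: weight 4+2+12+3=21, value 44+14+62+47=167
- A+B+C+D+F: weight 4+5+2+6+3=20, value 44+21+14+40+47=166
- A+E+F: weight 4+12+3=19, value 44+62+47=153
- A+B+D+F: weight 4+5+6+3=18, value 44+21+40+47=152
Best: 167 pts.

167 pts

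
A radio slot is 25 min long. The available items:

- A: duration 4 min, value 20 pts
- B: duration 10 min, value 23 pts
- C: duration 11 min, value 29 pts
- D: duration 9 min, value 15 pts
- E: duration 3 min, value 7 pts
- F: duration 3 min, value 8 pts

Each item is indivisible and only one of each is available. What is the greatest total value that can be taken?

72 pts

Check high-value combinations within 25 min:
- A+B+C: duration 4+10+11=25, value 20+23+29=72
- A+C+E+F: duration 4+11+3+3=21, value 20+29+7+8=64
- A+C+D: duration 4+11+9=24, value 20+29+15=64
- B+C+F: duration 10+11+3=24, value 23+29+8=60
Best: 72 pts.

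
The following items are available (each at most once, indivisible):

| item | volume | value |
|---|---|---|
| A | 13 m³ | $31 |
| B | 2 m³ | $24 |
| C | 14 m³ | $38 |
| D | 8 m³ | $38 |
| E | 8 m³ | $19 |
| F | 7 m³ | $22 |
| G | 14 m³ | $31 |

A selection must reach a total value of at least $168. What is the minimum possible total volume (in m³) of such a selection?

52

Subsets with value ≥ 168, sorted by total volume:
- A+B+C+D+E+F: volume 52, value 172
- B+C+D+E+F+G: volume 53, value 172
- A+B+C+D+F+G: volume 58, value 184
Minimum volume: 52 m³.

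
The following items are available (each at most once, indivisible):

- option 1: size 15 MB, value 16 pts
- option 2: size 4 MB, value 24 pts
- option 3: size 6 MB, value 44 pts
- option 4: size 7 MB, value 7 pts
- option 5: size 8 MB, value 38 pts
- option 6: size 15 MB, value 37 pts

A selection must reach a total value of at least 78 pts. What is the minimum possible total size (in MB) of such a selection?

14

Subsets with value ≥ 78, sorted by total size:
- option 3+option 5: size 14, value 82
- option 2+option 3+option 5: size 18, value 106
- option 3+option 4+option 5: size 21, value 89
- option 3+option 6: size 21, value 81
Minimum size: 14 MB.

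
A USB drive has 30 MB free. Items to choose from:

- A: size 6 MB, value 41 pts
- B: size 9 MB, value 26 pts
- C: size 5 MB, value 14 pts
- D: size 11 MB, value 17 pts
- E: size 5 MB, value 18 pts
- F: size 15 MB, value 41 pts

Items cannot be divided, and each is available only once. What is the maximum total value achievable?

108 pts

Check high-value combinations within 30 MB:
- A+B+F: size 6+9+15=30, value 41+26+41=108
- A+E+F: size 6+5+15=26, value 41+18+41=100
- A+B+C+E: size 6+9+5+5=25, value 41+26+14+18=99
- A+C+F: size 6+5+15=26, value 41+14+41=96
- A+C+D+E: size 6+5+11+5=27, value 41+14+17+18=90
Best: 108 pts.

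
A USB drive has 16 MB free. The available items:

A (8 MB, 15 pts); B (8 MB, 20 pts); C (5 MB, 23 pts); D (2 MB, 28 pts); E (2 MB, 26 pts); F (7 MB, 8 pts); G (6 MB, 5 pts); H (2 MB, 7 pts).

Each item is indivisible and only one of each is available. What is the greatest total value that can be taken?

85 pts

This is a 0/1 knapsack; check combinations near the capacity.
- C+D+E+F: size 5+2+2+7=16, value 23+28+26+8=85
- C+D+E+H: size 5+2+2+2=11, value 23+28+26+7=84
- C+D+E+G: size 5+2+2+6=15, value 23+28+26+5=82
- B+D+E+H: size 8+2+2+2=14, value 20+28+26+7=81
- C+D+E: size 5+2+2=9, value 23+28+26=77
Best: 85 pts.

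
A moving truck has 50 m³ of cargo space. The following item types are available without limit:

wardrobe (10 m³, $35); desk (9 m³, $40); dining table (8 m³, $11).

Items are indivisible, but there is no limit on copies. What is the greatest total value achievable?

Best value-per-unit is desk at 40/9, and filling with it alone uses volume 5×9=45. No mix of the others beats 5×40 = 200.

$200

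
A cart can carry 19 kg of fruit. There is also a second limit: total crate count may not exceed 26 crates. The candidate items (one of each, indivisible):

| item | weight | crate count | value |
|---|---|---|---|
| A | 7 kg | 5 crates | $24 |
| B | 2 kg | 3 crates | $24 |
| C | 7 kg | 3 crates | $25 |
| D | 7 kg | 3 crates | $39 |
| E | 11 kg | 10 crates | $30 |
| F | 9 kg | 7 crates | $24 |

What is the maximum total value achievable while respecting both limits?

$88

Feasible sets respecting both limits:
- B+C+D: weight 16, crate count 9, value 88
- A+B+D: weight 16, crate count 11, value 87
- B+D+F: weight 18, crate count 13, value 87
Best: $88.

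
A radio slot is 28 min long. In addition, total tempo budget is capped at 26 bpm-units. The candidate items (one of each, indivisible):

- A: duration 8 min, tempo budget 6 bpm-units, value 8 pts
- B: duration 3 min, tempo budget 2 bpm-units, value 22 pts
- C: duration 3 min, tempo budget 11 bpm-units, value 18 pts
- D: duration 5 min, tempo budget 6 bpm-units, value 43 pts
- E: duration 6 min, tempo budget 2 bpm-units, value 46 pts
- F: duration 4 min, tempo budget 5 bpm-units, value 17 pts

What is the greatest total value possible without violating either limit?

Feasible sets respecting both limits:
- B+C+D+E+F: duration 21, tempo budget 26, value 146
- A+B+D+E+F: duration 26, tempo budget 21, value 136
- B+C+D+E: duration 17, tempo budget 21, value 129
Best: 146 pts.

146 pts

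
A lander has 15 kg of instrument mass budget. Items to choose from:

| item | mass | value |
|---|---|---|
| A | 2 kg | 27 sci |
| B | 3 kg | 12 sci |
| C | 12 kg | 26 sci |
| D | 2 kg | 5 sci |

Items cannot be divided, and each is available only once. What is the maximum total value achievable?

Check high-value combinations within 15 kg:
- A+C: mass 2+12=14, value 27+26=53
- A+B+D: mass 2+3+2=7, value 27+12+5=44
- A+B: mass 2+3=5, value 27+12=39
Best: 53 sci.

53 sci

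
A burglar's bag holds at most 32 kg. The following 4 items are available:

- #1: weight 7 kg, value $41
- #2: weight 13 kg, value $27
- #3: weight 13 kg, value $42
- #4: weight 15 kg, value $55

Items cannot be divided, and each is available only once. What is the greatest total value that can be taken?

Check high-value combinations within 32 kg:
- #3+#4: weight 13+15=28, value 42+55=97
- #1+#4: weight 7+15=22, value 41+55=96
- #1+#3: weight 7+13=20, value 41+42=83
Best: $97.

$97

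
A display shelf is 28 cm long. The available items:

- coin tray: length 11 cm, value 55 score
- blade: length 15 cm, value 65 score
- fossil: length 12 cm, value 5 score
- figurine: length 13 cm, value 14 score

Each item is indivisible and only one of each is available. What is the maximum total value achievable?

120 score

This is a 0/1 knapsack; check combinations near the capacity.
- coin tray+blade: length 11+15=26, value 55+65=120
- blade+figurine: length 15+13=28, value 65+14=79
- blade+fossil: length 15+12=27, value 65+5=70
- coin tray+figurine: length 11+13=24, value 55+14=69
Best: 120 score.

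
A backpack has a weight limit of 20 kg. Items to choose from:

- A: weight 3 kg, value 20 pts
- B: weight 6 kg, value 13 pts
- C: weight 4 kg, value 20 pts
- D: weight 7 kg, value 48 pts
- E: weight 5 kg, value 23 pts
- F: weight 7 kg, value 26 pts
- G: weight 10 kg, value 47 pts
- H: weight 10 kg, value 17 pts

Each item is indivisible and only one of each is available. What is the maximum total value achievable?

Check high-value combinations within 20 kg:
- A+D+G: weight 3+7+10=20, value 20+48+47=115
- A+C+D+E: weight 3+4+7+5=19, value 20+20+48+23=111
- A+B+C+D: weight 3+6+4+7=20, value 20+13+20+48=101
- D+E+F: weight 7+5+7=19, value 48+23+26=97
Best: 115 pts.

115 pts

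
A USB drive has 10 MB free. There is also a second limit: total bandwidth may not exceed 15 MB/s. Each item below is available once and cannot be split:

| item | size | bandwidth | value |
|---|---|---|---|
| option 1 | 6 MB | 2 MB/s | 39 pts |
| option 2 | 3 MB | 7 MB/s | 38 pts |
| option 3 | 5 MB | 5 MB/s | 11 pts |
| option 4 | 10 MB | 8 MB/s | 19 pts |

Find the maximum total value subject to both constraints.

77 pts

Feasible sets respecting both limits:
- option 1+option 2: size 9, bandwidth 9, value 77
- option 2+option 3: size 8, bandwidth 12, value 49
- option 1: size 6, bandwidth 2, value 39
- option 2: size 3, bandwidth 7, value 38
Best: 77 pts.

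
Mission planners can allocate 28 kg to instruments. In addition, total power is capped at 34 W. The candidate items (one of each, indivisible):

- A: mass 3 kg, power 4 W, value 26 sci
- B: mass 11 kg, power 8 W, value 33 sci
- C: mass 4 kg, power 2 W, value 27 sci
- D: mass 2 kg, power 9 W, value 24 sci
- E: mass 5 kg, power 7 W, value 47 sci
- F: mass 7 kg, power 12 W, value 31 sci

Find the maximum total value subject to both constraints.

Feasible sets respecting both limits:
- A+B+C+D+E: mass 25, power 30, value 157
- A+C+D+E+F: mass 21, power 34, value 155
- B+C+E+F: mass 27, power 29, value 138
- A+B+E+F: mass 26, power 31, value 137
Best: 157 sci.

157 sci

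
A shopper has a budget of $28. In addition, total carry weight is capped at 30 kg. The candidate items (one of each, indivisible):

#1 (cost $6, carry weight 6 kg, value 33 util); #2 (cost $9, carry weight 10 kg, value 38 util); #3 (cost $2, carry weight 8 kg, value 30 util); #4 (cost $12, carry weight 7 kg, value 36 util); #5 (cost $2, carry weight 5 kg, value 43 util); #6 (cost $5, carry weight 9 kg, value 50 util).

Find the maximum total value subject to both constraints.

Feasible sets respecting both limits:
- #1+#2+#5+#6: cost 22, carry weight 30, value 164
- #1+#4+#5+#6: cost 25, carry weight 27, value 162
- #3+#4+#5+#6: cost 21, carry weight 29, value 159
Best: 164 util.

164 util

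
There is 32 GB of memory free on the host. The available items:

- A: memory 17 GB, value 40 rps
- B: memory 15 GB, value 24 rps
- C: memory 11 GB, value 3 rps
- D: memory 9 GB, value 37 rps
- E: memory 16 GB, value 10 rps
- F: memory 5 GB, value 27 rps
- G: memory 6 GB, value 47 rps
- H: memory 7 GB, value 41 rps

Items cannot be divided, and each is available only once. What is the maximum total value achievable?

152 rps

Check high-value combinations within 32 GB:
- D+F+G+H: memory 9+5+6+7=27, value 37+27+47+41=152
- A+G+H: memory 17+6+7=30, value 40+47+41=128
- D+G+H: memory 9+6+7=22, value 37+47+41=125
- A+D+G: memory 17+9+6=32, value 40+37+47=124
Best: 152 rps.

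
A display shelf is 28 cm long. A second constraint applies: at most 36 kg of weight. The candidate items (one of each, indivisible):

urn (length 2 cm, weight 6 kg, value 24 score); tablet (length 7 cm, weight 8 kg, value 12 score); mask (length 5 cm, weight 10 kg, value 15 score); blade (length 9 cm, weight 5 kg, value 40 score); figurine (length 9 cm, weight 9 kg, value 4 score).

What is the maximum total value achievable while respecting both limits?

Feasible sets respecting both limits:
- urn+tablet+mask+blade: length 23, weight 29, value 91
- urn+mask+blade+figurine: length 25, weight 30, value 83
- urn+tablet+blade+figurine: length 27, weight 28, value 80
Best: 91 score.

91 score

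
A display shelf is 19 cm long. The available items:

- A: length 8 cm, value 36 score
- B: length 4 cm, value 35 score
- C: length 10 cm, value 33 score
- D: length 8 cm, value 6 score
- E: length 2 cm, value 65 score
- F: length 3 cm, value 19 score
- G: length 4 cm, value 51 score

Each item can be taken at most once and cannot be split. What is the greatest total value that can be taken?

187 score

Check high-value combinations within 19 cm:
- A+B+E+G: length 8+4+2+4=18, value 36+35+65+51=187
- A+E+F+G: length 8+2+3+4=17, value 36+65+19+51=171
- B+E+F+G: length 4+2+3+4=13, value 35+65+19+51=170
- C+E+F+G: length 10+2+3+4=19, value 33+65+19+51=168
Best: 187 score.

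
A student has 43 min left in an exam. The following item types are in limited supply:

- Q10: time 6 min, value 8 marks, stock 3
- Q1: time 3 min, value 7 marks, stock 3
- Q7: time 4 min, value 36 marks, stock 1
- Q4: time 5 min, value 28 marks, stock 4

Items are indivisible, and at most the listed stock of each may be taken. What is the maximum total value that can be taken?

178 marks

Top feasible selections:
- 2×Q10 + 2×Q1 + 1×Q7 + 4×Q4: time 42, value 178
- 1×Q10 + 3×Q1 + 1×Q7 + 4×Q4: time 39, value 177
- 3×Q10 + 1×Q7 + 4×Q4: time 42, value 172
- 2×Q10 + 1×Q1 + 1×Q7 + 4×Q4: time 39, value 171
Best: 178 marks.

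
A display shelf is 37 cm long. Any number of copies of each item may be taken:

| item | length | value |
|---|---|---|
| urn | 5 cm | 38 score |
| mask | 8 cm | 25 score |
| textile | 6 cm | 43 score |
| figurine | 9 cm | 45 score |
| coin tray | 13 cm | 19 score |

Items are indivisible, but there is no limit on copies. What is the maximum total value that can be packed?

276 score

Best value-per-unit is urn at 38/5; filling with it alone gives 7×38 = 266.
Optimal mix: 5×urn + 2×textile → length 37, value 276.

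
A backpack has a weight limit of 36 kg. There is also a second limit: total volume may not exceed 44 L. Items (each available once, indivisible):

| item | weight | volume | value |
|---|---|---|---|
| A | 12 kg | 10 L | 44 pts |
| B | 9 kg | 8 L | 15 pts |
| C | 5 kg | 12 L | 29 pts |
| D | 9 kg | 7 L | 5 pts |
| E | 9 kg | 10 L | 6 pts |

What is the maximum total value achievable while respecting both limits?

Feasible sets respecting both limits:
- A+B+C+E: weight 35, volume 40, value 94
- A+B+C+D: weight 35, volume 37, value 93
- A+B+C: weight 26, volume 30, value 88
Best: 94 pts.

94 pts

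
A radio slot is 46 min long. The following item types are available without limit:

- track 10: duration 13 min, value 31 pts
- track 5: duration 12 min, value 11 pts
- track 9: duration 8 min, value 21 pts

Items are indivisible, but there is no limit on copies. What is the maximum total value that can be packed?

Best value-per-unit is track 9 at 21/8; filling with it alone gives 5×21 = 105.
Optimal mix: 1×track 10 + 4×track 9 → duration 45, value 115.

115 pts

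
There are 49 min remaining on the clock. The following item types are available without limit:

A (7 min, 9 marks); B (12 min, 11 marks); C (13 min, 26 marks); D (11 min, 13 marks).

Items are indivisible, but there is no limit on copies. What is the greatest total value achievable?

Best value-per-unit is C at 26/13; filling with it alone gives 3×26 = 78.
Optimal mix: 1×A + 3×C → time 46, value 87.

87 marks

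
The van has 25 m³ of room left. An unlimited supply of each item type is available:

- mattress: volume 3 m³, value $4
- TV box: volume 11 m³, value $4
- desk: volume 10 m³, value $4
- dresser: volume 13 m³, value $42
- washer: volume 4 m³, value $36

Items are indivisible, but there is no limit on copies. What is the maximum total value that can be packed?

$216

Best value-per-unit is washer at 36/4, and filling with it alone uses volume 6×4=24. No mix of the others beats 6×36 = 216.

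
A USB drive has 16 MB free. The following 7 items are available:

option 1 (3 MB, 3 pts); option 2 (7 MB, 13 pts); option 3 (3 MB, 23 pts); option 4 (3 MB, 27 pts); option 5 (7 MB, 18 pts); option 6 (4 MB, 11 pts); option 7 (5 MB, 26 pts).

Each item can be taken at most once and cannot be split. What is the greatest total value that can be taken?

Check high-value combinations within 16 MB:
- option 3+option 4+option 6+option 7: size 3+3+4+5=15, value 23+27+11+26=87
- option 1+option 3+option 4+option 7: size 3+3+3+5=14, value 3+23+27+26=79
- option 3+option 4+option 7: size 3+3+5=11, value 23+27+26=76
Best: 87 pts.

87 pts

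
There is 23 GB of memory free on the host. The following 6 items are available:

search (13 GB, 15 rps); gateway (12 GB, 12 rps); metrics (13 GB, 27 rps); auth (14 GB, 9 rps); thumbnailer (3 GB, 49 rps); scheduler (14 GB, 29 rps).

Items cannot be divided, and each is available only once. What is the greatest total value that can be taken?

78 rps

Check high-value combinations within 23 GB:
- thumbnailer+scheduler: memory 3+14=17, value 49+29=78
- metrics+thumbnailer: memory 13+3=16, value 27+49=76
- search+thumbnailer: memory 13+3=16, value 15+49=64
- gateway+thumbnailer: memory 12+3=15, value 12+49=61
Best: 78 rps.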